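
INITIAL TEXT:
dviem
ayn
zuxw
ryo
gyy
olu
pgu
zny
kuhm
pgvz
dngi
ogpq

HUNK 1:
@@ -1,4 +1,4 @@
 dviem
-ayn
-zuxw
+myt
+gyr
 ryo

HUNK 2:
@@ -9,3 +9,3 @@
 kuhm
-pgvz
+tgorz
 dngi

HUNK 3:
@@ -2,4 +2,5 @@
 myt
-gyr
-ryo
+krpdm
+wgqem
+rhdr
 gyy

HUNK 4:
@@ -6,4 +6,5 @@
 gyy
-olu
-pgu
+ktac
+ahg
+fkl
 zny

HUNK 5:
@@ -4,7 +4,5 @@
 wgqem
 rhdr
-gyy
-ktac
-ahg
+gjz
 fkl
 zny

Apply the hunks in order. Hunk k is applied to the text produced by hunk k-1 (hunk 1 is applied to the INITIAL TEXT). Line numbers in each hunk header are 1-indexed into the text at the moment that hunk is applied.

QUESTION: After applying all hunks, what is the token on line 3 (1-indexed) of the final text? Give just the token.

Hunk 1: at line 1 remove [ayn,zuxw] add [myt,gyr] -> 12 lines: dviem myt gyr ryo gyy olu pgu zny kuhm pgvz dngi ogpq
Hunk 2: at line 9 remove [pgvz] add [tgorz] -> 12 lines: dviem myt gyr ryo gyy olu pgu zny kuhm tgorz dngi ogpq
Hunk 3: at line 2 remove [gyr,ryo] add [krpdm,wgqem,rhdr] -> 13 lines: dviem myt krpdm wgqem rhdr gyy olu pgu zny kuhm tgorz dngi ogpq
Hunk 4: at line 6 remove [olu,pgu] add [ktac,ahg,fkl] -> 14 lines: dviem myt krpdm wgqem rhdr gyy ktac ahg fkl zny kuhm tgorz dngi ogpq
Hunk 5: at line 4 remove [gyy,ktac,ahg] add [gjz] -> 12 lines: dviem myt krpdm wgqem rhdr gjz fkl zny kuhm tgorz dngi ogpq
Final line 3: krpdm

Answer: krpdm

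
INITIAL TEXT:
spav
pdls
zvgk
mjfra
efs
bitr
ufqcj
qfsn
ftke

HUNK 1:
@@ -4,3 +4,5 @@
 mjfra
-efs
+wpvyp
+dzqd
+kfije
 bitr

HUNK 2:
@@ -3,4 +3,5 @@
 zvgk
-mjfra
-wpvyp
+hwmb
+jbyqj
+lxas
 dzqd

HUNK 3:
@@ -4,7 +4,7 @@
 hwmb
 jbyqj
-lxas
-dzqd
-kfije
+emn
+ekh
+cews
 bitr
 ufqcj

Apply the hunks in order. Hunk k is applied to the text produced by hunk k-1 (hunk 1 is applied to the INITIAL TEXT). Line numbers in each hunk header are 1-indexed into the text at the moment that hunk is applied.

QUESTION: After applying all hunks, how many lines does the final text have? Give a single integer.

Answer: 12

Derivation:
Hunk 1: at line 4 remove [efs] add [wpvyp,dzqd,kfije] -> 11 lines: spav pdls zvgk mjfra wpvyp dzqd kfije bitr ufqcj qfsn ftke
Hunk 2: at line 3 remove [mjfra,wpvyp] add [hwmb,jbyqj,lxas] -> 12 lines: spav pdls zvgk hwmb jbyqj lxas dzqd kfije bitr ufqcj qfsn ftke
Hunk 3: at line 4 remove [lxas,dzqd,kfije] add [emn,ekh,cews] -> 12 lines: spav pdls zvgk hwmb jbyqj emn ekh cews bitr ufqcj qfsn ftke
Final line count: 12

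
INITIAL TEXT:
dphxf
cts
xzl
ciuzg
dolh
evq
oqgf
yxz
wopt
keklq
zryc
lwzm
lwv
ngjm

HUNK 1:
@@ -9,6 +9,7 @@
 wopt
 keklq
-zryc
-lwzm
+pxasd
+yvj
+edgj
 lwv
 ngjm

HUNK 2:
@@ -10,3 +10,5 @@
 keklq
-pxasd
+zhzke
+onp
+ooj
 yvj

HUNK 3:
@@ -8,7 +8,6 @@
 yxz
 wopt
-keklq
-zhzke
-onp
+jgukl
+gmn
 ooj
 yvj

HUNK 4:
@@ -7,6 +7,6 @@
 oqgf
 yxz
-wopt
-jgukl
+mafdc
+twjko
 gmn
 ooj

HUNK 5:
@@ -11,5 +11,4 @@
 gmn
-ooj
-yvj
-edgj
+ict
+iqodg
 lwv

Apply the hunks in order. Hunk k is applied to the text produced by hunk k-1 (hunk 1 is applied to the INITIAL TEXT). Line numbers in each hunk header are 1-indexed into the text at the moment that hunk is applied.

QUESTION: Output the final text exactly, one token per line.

Answer: dphxf
cts
xzl
ciuzg
dolh
evq
oqgf
yxz
mafdc
twjko
gmn
ict
iqodg
lwv
ngjm

Derivation:
Hunk 1: at line 9 remove [zryc,lwzm] add [pxasd,yvj,edgj] -> 15 lines: dphxf cts xzl ciuzg dolh evq oqgf yxz wopt keklq pxasd yvj edgj lwv ngjm
Hunk 2: at line 10 remove [pxasd] add [zhzke,onp,ooj] -> 17 lines: dphxf cts xzl ciuzg dolh evq oqgf yxz wopt keklq zhzke onp ooj yvj edgj lwv ngjm
Hunk 3: at line 8 remove [keklq,zhzke,onp] add [jgukl,gmn] -> 16 lines: dphxf cts xzl ciuzg dolh evq oqgf yxz wopt jgukl gmn ooj yvj edgj lwv ngjm
Hunk 4: at line 7 remove [wopt,jgukl] add [mafdc,twjko] -> 16 lines: dphxf cts xzl ciuzg dolh evq oqgf yxz mafdc twjko gmn ooj yvj edgj lwv ngjm
Hunk 5: at line 11 remove [ooj,yvj,edgj] add [ict,iqodg] -> 15 lines: dphxf cts xzl ciuzg dolh evq oqgf yxz mafdc twjko gmn ict iqodg lwv ngjm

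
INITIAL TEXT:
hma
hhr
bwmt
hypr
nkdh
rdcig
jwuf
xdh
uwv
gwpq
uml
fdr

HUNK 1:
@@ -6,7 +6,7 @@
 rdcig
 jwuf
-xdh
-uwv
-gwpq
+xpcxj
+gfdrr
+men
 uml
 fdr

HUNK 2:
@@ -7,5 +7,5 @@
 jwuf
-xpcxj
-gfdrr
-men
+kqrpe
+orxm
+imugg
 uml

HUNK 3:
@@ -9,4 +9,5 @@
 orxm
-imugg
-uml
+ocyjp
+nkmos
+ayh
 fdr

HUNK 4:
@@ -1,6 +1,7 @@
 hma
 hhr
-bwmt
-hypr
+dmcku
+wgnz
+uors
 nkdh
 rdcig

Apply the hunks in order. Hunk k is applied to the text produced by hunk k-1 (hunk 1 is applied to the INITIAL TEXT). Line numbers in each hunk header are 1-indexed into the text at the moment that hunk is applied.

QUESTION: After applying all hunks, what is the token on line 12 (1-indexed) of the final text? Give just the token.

Answer: nkmos

Derivation:
Hunk 1: at line 6 remove [xdh,uwv,gwpq] add [xpcxj,gfdrr,men] -> 12 lines: hma hhr bwmt hypr nkdh rdcig jwuf xpcxj gfdrr men uml fdr
Hunk 2: at line 7 remove [xpcxj,gfdrr,men] add [kqrpe,orxm,imugg] -> 12 lines: hma hhr bwmt hypr nkdh rdcig jwuf kqrpe orxm imugg uml fdr
Hunk 3: at line 9 remove [imugg,uml] add [ocyjp,nkmos,ayh] -> 13 lines: hma hhr bwmt hypr nkdh rdcig jwuf kqrpe orxm ocyjp nkmos ayh fdr
Hunk 4: at line 1 remove [bwmt,hypr] add [dmcku,wgnz,uors] -> 14 lines: hma hhr dmcku wgnz uors nkdh rdcig jwuf kqrpe orxm ocyjp nkmos ayh fdr
Final line 12: nkmos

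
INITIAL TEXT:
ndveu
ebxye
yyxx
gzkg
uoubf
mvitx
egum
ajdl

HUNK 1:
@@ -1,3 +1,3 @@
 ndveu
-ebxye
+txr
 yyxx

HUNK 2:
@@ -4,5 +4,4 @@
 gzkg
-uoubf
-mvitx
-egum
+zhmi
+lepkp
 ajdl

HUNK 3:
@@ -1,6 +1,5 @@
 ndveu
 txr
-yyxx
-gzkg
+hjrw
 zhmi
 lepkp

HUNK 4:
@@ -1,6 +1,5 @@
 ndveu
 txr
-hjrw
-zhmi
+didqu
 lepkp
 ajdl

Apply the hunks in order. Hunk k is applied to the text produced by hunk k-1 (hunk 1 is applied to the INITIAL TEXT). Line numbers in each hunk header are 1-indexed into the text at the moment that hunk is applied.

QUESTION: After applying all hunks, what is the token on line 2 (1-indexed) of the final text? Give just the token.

Hunk 1: at line 1 remove [ebxye] add [txr] -> 8 lines: ndveu txr yyxx gzkg uoubf mvitx egum ajdl
Hunk 2: at line 4 remove [uoubf,mvitx,egum] add [zhmi,lepkp] -> 7 lines: ndveu txr yyxx gzkg zhmi lepkp ajdl
Hunk 3: at line 1 remove [yyxx,gzkg] add [hjrw] -> 6 lines: ndveu txr hjrw zhmi lepkp ajdl
Hunk 4: at line 1 remove [hjrw,zhmi] add [didqu] -> 5 lines: ndveu txr didqu lepkp ajdl
Final line 2: txr

Answer: txr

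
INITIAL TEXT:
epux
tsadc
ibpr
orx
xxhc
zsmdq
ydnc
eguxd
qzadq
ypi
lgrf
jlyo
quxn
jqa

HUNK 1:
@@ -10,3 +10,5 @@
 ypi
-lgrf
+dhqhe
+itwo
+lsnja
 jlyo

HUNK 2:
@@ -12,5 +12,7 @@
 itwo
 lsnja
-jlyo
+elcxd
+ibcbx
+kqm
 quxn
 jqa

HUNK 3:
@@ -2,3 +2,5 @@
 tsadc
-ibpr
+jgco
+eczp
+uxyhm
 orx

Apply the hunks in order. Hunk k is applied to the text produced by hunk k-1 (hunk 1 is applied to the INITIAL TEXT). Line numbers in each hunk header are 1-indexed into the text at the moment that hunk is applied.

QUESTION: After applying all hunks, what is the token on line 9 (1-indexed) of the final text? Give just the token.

Hunk 1: at line 10 remove [lgrf] add [dhqhe,itwo,lsnja] -> 16 lines: epux tsadc ibpr orx xxhc zsmdq ydnc eguxd qzadq ypi dhqhe itwo lsnja jlyo quxn jqa
Hunk 2: at line 12 remove [jlyo] add [elcxd,ibcbx,kqm] -> 18 lines: epux tsadc ibpr orx xxhc zsmdq ydnc eguxd qzadq ypi dhqhe itwo lsnja elcxd ibcbx kqm quxn jqa
Hunk 3: at line 2 remove [ibpr] add [jgco,eczp,uxyhm] -> 20 lines: epux tsadc jgco eczp uxyhm orx xxhc zsmdq ydnc eguxd qzadq ypi dhqhe itwo lsnja elcxd ibcbx kqm quxn jqa
Final line 9: ydnc

Answer: ydnc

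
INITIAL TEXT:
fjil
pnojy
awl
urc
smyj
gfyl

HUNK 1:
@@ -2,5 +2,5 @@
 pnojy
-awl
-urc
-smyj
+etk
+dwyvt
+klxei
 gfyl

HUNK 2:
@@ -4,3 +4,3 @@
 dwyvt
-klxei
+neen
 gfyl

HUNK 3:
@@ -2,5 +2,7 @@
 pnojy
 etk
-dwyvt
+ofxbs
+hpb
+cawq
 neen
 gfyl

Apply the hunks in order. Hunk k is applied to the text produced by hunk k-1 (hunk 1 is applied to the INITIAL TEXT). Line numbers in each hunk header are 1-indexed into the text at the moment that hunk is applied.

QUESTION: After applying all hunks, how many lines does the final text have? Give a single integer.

Answer: 8

Derivation:
Hunk 1: at line 2 remove [awl,urc,smyj] add [etk,dwyvt,klxei] -> 6 lines: fjil pnojy etk dwyvt klxei gfyl
Hunk 2: at line 4 remove [klxei] add [neen] -> 6 lines: fjil pnojy etk dwyvt neen gfyl
Hunk 3: at line 2 remove [dwyvt] add [ofxbs,hpb,cawq] -> 8 lines: fjil pnojy etk ofxbs hpb cawq neen gfyl
Final line count: 8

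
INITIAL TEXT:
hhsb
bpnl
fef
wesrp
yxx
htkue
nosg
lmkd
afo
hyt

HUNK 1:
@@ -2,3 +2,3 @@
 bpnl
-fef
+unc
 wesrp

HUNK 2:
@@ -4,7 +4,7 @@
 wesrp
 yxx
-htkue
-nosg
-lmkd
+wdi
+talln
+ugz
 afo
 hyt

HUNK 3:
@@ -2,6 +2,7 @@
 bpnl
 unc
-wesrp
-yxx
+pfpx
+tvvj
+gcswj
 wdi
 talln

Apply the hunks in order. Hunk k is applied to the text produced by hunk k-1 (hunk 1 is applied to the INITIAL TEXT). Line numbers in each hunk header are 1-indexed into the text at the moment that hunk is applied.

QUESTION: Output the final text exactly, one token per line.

Answer: hhsb
bpnl
unc
pfpx
tvvj
gcswj
wdi
talln
ugz
afo
hyt

Derivation:
Hunk 1: at line 2 remove [fef] add [unc] -> 10 lines: hhsb bpnl unc wesrp yxx htkue nosg lmkd afo hyt
Hunk 2: at line 4 remove [htkue,nosg,lmkd] add [wdi,talln,ugz] -> 10 lines: hhsb bpnl unc wesrp yxx wdi talln ugz afo hyt
Hunk 3: at line 2 remove [wesrp,yxx] add [pfpx,tvvj,gcswj] -> 11 lines: hhsb bpnl unc pfpx tvvj gcswj wdi talln ugz afo hyt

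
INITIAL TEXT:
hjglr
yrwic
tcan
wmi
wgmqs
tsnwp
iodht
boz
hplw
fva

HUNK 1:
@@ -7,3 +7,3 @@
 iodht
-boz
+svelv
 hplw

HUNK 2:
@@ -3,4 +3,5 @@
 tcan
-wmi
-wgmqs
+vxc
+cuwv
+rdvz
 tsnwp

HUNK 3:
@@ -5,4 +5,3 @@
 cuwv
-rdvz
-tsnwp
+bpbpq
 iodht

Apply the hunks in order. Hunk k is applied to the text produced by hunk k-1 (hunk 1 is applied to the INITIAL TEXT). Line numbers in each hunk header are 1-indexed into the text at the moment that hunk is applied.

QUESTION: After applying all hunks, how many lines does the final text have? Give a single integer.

Answer: 10

Derivation:
Hunk 1: at line 7 remove [boz] add [svelv] -> 10 lines: hjglr yrwic tcan wmi wgmqs tsnwp iodht svelv hplw fva
Hunk 2: at line 3 remove [wmi,wgmqs] add [vxc,cuwv,rdvz] -> 11 lines: hjglr yrwic tcan vxc cuwv rdvz tsnwp iodht svelv hplw fva
Hunk 3: at line 5 remove [rdvz,tsnwp] add [bpbpq] -> 10 lines: hjglr yrwic tcan vxc cuwv bpbpq iodht svelv hplw fva
Final line count: 10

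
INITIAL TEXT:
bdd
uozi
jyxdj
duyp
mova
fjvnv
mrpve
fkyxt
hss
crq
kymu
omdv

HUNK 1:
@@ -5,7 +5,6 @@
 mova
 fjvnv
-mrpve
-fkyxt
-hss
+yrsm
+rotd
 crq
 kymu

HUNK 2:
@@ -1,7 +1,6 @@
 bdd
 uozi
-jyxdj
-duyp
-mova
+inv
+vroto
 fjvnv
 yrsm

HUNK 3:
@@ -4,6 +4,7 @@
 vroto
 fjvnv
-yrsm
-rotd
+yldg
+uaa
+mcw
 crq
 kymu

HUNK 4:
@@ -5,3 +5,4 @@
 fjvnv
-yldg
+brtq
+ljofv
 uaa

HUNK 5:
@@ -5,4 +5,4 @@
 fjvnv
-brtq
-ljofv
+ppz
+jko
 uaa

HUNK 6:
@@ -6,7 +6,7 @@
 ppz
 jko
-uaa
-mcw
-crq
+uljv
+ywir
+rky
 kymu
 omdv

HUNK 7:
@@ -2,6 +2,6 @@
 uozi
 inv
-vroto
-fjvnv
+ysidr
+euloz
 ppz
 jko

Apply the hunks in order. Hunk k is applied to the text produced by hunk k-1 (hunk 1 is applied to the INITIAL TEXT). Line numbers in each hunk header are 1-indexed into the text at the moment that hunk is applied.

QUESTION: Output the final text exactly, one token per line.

Hunk 1: at line 5 remove [mrpve,fkyxt,hss] add [yrsm,rotd] -> 11 lines: bdd uozi jyxdj duyp mova fjvnv yrsm rotd crq kymu omdv
Hunk 2: at line 1 remove [jyxdj,duyp,mova] add [inv,vroto] -> 10 lines: bdd uozi inv vroto fjvnv yrsm rotd crq kymu omdv
Hunk 3: at line 4 remove [yrsm,rotd] add [yldg,uaa,mcw] -> 11 lines: bdd uozi inv vroto fjvnv yldg uaa mcw crq kymu omdv
Hunk 4: at line 5 remove [yldg] add [brtq,ljofv] -> 12 lines: bdd uozi inv vroto fjvnv brtq ljofv uaa mcw crq kymu omdv
Hunk 5: at line 5 remove [brtq,ljofv] add [ppz,jko] -> 12 lines: bdd uozi inv vroto fjvnv ppz jko uaa mcw crq kymu omdv
Hunk 6: at line 6 remove [uaa,mcw,crq] add [uljv,ywir,rky] -> 12 lines: bdd uozi inv vroto fjvnv ppz jko uljv ywir rky kymu omdv
Hunk 7: at line 2 remove [vroto,fjvnv] add [ysidr,euloz] -> 12 lines: bdd uozi inv ysidr euloz ppz jko uljv ywir rky kymu omdv

Answer: bdd
uozi
inv
ysidr
euloz
ppz
jko
uljv
ywir
rky
kymu
omdv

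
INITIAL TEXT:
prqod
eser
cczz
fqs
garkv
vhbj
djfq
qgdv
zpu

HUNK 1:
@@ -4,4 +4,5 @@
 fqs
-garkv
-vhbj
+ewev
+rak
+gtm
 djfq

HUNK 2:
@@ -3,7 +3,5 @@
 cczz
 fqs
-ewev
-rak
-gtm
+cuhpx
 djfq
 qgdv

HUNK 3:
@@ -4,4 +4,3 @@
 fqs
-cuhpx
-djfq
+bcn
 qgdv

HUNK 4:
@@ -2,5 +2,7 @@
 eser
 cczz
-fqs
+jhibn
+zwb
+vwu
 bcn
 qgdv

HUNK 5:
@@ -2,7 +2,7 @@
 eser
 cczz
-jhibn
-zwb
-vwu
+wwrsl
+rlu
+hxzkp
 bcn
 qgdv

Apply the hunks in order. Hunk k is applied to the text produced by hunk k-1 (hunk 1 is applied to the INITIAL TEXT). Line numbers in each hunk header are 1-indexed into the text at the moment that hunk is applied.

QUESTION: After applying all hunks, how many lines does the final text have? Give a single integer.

Answer: 9

Derivation:
Hunk 1: at line 4 remove [garkv,vhbj] add [ewev,rak,gtm] -> 10 lines: prqod eser cczz fqs ewev rak gtm djfq qgdv zpu
Hunk 2: at line 3 remove [ewev,rak,gtm] add [cuhpx] -> 8 lines: prqod eser cczz fqs cuhpx djfq qgdv zpu
Hunk 3: at line 4 remove [cuhpx,djfq] add [bcn] -> 7 lines: prqod eser cczz fqs bcn qgdv zpu
Hunk 4: at line 2 remove [fqs] add [jhibn,zwb,vwu] -> 9 lines: prqod eser cczz jhibn zwb vwu bcn qgdv zpu
Hunk 5: at line 2 remove [jhibn,zwb,vwu] add [wwrsl,rlu,hxzkp] -> 9 lines: prqod eser cczz wwrsl rlu hxzkp bcn qgdv zpu
Final line count: 9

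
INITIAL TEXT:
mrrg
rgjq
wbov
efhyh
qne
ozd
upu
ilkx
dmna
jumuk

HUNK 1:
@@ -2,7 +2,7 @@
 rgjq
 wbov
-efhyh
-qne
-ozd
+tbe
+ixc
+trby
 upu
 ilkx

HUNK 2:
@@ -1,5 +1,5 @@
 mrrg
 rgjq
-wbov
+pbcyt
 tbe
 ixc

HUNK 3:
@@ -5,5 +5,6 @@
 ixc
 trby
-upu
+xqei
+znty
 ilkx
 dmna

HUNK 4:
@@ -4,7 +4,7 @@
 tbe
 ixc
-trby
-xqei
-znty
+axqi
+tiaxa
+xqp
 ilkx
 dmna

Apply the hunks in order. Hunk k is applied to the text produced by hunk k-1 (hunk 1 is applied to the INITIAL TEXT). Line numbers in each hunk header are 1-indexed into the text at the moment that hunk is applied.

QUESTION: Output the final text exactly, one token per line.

Hunk 1: at line 2 remove [efhyh,qne,ozd] add [tbe,ixc,trby] -> 10 lines: mrrg rgjq wbov tbe ixc trby upu ilkx dmna jumuk
Hunk 2: at line 1 remove [wbov] add [pbcyt] -> 10 lines: mrrg rgjq pbcyt tbe ixc trby upu ilkx dmna jumuk
Hunk 3: at line 5 remove [upu] add [xqei,znty] -> 11 lines: mrrg rgjq pbcyt tbe ixc trby xqei znty ilkx dmna jumuk
Hunk 4: at line 4 remove [trby,xqei,znty] add [axqi,tiaxa,xqp] -> 11 lines: mrrg rgjq pbcyt tbe ixc axqi tiaxa xqp ilkx dmna jumuk

Answer: mrrg
rgjq
pbcyt
tbe
ixc
axqi
tiaxa
xqp
ilkx
dmna
jumuk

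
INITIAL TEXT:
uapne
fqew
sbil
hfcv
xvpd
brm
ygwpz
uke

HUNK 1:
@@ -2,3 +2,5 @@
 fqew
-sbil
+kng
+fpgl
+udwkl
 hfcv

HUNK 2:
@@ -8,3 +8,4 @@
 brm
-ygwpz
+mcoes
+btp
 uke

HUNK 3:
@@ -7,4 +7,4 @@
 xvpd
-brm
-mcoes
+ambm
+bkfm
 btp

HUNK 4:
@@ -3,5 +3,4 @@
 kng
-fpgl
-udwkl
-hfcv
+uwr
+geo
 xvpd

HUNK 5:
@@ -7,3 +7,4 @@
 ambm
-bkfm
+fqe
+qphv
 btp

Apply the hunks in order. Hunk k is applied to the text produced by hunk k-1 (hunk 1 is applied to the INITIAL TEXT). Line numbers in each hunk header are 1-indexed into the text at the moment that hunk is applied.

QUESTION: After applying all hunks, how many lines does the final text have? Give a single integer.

Hunk 1: at line 2 remove [sbil] add [kng,fpgl,udwkl] -> 10 lines: uapne fqew kng fpgl udwkl hfcv xvpd brm ygwpz uke
Hunk 2: at line 8 remove [ygwpz] add [mcoes,btp] -> 11 lines: uapne fqew kng fpgl udwkl hfcv xvpd brm mcoes btp uke
Hunk 3: at line 7 remove [brm,mcoes] add [ambm,bkfm] -> 11 lines: uapne fqew kng fpgl udwkl hfcv xvpd ambm bkfm btp uke
Hunk 4: at line 3 remove [fpgl,udwkl,hfcv] add [uwr,geo] -> 10 lines: uapne fqew kng uwr geo xvpd ambm bkfm btp uke
Hunk 5: at line 7 remove [bkfm] add [fqe,qphv] -> 11 lines: uapne fqew kng uwr geo xvpd ambm fqe qphv btp uke
Final line count: 11

Answer: 11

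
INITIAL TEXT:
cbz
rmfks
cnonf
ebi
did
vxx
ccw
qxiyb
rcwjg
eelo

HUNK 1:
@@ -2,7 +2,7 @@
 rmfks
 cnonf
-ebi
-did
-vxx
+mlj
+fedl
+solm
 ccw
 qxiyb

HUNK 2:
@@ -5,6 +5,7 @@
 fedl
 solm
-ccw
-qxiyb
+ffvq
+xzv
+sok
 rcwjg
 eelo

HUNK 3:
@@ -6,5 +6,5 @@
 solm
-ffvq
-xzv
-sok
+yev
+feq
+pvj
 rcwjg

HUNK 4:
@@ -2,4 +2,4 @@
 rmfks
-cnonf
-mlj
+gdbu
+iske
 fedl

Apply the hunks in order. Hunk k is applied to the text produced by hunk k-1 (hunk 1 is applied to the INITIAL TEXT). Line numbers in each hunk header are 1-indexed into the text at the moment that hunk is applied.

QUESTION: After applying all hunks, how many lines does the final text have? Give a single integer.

Hunk 1: at line 2 remove [ebi,did,vxx] add [mlj,fedl,solm] -> 10 lines: cbz rmfks cnonf mlj fedl solm ccw qxiyb rcwjg eelo
Hunk 2: at line 5 remove [ccw,qxiyb] add [ffvq,xzv,sok] -> 11 lines: cbz rmfks cnonf mlj fedl solm ffvq xzv sok rcwjg eelo
Hunk 3: at line 6 remove [ffvq,xzv,sok] add [yev,feq,pvj] -> 11 lines: cbz rmfks cnonf mlj fedl solm yev feq pvj rcwjg eelo
Hunk 4: at line 2 remove [cnonf,mlj] add [gdbu,iske] -> 11 lines: cbz rmfks gdbu iske fedl solm yev feq pvj rcwjg eelo
Final line count: 11

Answer: 11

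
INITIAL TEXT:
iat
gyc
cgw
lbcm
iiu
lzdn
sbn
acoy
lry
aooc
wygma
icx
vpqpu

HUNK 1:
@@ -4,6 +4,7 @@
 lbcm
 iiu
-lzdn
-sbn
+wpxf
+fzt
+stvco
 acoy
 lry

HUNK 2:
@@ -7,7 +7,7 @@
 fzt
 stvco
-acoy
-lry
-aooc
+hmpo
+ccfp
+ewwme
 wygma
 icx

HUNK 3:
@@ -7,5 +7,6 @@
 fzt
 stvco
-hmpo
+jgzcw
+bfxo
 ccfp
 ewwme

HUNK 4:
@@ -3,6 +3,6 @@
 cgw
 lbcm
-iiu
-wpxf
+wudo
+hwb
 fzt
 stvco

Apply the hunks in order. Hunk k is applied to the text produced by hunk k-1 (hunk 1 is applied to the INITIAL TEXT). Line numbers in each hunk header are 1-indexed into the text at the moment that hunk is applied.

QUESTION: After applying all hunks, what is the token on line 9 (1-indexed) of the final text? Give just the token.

Answer: jgzcw

Derivation:
Hunk 1: at line 4 remove [lzdn,sbn] add [wpxf,fzt,stvco] -> 14 lines: iat gyc cgw lbcm iiu wpxf fzt stvco acoy lry aooc wygma icx vpqpu
Hunk 2: at line 7 remove [acoy,lry,aooc] add [hmpo,ccfp,ewwme] -> 14 lines: iat gyc cgw lbcm iiu wpxf fzt stvco hmpo ccfp ewwme wygma icx vpqpu
Hunk 3: at line 7 remove [hmpo] add [jgzcw,bfxo] -> 15 lines: iat gyc cgw lbcm iiu wpxf fzt stvco jgzcw bfxo ccfp ewwme wygma icx vpqpu
Hunk 4: at line 3 remove [iiu,wpxf] add [wudo,hwb] -> 15 lines: iat gyc cgw lbcm wudo hwb fzt stvco jgzcw bfxo ccfp ewwme wygma icx vpqpu
Final line 9: jgzcw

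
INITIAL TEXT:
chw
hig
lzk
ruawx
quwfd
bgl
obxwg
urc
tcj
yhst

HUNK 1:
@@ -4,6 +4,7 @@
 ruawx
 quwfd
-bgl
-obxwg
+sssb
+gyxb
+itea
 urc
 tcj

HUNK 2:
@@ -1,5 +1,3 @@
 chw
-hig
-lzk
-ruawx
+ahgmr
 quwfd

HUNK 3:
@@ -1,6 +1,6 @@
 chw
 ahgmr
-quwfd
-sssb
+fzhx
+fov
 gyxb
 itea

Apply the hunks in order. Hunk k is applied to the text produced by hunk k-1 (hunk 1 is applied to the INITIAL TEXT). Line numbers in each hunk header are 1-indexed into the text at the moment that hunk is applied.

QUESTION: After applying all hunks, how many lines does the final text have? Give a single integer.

Answer: 9

Derivation:
Hunk 1: at line 4 remove [bgl,obxwg] add [sssb,gyxb,itea] -> 11 lines: chw hig lzk ruawx quwfd sssb gyxb itea urc tcj yhst
Hunk 2: at line 1 remove [hig,lzk,ruawx] add [ahgmr] -> 9 lines: chw ahgmr quwfd sssb gyxb itea urc tcj yhst
Hunk 3: at line 1 remove [quwfd,sssb] add [fzhx,fov] -> 9 lines: chw ahgmr fzhx fov gyxb itea urc tcj yhst
Final line count: 9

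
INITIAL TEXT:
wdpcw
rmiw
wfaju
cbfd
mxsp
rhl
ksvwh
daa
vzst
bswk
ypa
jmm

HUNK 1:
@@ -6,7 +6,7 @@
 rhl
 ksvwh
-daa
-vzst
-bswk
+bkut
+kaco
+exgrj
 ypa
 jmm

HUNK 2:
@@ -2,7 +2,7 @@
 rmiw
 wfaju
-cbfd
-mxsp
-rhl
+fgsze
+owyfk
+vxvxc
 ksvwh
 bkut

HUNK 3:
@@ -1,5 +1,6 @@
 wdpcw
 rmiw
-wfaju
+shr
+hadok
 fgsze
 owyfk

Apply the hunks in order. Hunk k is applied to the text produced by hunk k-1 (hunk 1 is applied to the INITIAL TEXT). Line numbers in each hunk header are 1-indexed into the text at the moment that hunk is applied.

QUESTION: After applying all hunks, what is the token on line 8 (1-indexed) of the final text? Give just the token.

Answer: ksvwh

Derivation:
Hunk 1: at line 6 remove [daa,vzst,bswk] add [bkut,kaco,exgrj] -> 12 lines: wdpcw rmiw wfaju cbfd mxsp rhl ksvwh bkut kaco exgrj ypa jmm
Hunk 2: at line 2 remove [cbfd,mxsp,rhl] add [fgsze,owyfk,vxvxc] -> 12 lines: wdpcw rmiw wfaju fgsze owyfk vxvxc ksvwh bkut kaco exgrj ypa jmm
Hunk 3: at line 1 remove [wfaju] add [shr,hadok] -> 13 lines: wdpcw rmiw shr hadok fgsze owyfk vxvxc ksvwh bkut kaco exgrj ypa jmm
Final line 8: ksvwh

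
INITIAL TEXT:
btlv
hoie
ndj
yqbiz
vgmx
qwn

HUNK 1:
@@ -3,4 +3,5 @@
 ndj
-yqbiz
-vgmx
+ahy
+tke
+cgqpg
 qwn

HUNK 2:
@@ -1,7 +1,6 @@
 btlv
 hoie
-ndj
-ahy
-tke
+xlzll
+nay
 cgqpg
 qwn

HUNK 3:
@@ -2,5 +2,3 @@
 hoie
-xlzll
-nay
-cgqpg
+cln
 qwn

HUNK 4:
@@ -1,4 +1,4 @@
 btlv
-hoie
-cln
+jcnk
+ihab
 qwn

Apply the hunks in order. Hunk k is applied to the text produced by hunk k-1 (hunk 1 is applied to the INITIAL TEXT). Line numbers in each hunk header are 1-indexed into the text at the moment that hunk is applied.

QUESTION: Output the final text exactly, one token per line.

Answer: btlv
jcnk
ihab
qwn

Derivation:
Hunk 1: at line 3 remove [yqbiz,vgmx] add [ahy,tke,cgqpg] -> 7 lines: btlv hoie ndj ahy tke cgqpg qwn
Hunk 2: at line 1 remove [ndj,ahy,tke] add [xlzll,nay] -> 6 lines: btlv hoie xlzll nay cgqpg qwn
Hunk 3: at line 2 remove [xlzll,nay,cgqpg] add [cln] -> 4 lines: btlv hoie cln qwn
Hunk 4: at line 1 remove [hoie,cln] add [jcnk,ihab] -> 4 lines: btlv jcnk ihab qwn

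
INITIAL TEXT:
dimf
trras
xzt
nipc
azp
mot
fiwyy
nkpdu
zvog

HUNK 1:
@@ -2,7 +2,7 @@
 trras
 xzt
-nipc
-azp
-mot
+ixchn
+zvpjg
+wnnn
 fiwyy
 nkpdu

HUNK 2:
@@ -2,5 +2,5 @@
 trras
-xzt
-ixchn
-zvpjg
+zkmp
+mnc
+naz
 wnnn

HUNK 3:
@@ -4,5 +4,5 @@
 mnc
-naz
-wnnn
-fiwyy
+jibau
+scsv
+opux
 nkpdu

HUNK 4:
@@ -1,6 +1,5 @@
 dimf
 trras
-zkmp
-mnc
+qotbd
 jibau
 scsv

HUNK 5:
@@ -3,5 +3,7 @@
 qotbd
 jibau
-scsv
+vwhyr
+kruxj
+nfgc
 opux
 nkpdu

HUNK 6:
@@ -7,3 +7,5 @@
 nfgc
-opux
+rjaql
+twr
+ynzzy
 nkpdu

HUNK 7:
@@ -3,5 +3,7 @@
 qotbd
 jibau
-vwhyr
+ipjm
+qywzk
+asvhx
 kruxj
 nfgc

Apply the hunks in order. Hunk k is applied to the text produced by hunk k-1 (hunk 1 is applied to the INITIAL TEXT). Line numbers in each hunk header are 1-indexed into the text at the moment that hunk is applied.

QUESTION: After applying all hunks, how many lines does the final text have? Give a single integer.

Answer: 14

Derivation:
Hunk 1: at line 2 remove [nipc,azp,mot] add [ixchn,zvpjg,wnnn] -> 9 lines: dimf trras xzt ixchn zvpjg wnnn fiwyy nkpdu zvog
Hunk 2: at line 2 remove [xzt,ixchn,zvpjg] add [zkmp,mnc,naz] -> 9 lines: dimf trras zkmp mnc naz wnnn fiwyy nkpdu zvog
Hunk 3: at line 4 remove [naz,wnnn,fiwyy] add [jibau,scsv,opux] -> 9 lines: dimf trras zkmp mnc jibau scsv opux nkpdu zvog
Hunk 4: at line 1 remove [zkmp,mnc] add [qotbd] -> 8 lines: dimf trras qotbd jibau scsv opux nkpdu zvog
Hunk 5: at line 3 remove [scsv] add [vwhyr,kruxj,nfgc] -> 10 lines: dimf trras qotbd jibau vwhyr kruxj nfgc opux nkpdu zvog
Hunk 6: at line 7 remove [opux] add [rjaql,twr,ynzzy] -> 12 lines: dimf trras qotbd jibau vwhyr kruxj nfgc rjaql twr ynzzy nkpdu zvog
Hunk 7: at line 3 remove [vwhyr] add [ipjm,qywzk,asvhx] -> 14 lines: dimf trras qotbd jibau ipjm qywzk asvhx kruxj nfgc rjaql twr ynzzy nkpdu zvog
Final line count: 14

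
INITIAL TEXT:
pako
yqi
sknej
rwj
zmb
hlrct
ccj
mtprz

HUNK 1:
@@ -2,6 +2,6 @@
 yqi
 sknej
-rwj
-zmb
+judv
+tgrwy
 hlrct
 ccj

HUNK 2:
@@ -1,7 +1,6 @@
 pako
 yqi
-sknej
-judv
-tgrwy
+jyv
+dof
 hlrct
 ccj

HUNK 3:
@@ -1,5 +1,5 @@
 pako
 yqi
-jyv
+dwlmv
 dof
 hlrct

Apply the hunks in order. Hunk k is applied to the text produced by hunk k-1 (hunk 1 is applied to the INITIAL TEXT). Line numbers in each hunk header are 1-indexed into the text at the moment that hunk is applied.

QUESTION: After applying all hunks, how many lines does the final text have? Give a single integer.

Answer: 7

Derivation:
Hunk 1: at line 2 remove [rwj,zmb] add [judv,tgrwy] -> 8 lines: pako yqi sknej judv tgrwy hlrct ccj mtprz
Hunk 2: at line 1 remove [sknej,judv,tgrwy] add [jyv,dof] -> 7 lines: pako yqi jyv dof hlrct ccj mtprz
Hunk 3: at line 1 remove [jyv] add [dwlmv] -> 7 lines: pako yqi dwlmv dof hlrct ccj mtprz
Final line count: 7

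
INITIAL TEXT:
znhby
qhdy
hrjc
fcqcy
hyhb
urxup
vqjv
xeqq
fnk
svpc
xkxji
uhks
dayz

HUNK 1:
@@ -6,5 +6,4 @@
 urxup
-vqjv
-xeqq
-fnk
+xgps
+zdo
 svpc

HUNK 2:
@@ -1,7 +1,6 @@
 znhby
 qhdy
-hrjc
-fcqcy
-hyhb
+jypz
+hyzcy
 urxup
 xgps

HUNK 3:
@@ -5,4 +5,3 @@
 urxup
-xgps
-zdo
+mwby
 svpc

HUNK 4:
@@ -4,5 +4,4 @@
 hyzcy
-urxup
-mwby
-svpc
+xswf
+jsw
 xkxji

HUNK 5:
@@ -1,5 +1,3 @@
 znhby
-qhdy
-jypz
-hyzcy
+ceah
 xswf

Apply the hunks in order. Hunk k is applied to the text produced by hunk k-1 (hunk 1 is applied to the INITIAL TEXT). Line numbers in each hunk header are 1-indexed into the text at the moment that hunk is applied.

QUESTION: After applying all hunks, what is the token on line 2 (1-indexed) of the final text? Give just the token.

Hunk 1: at line 6 remove [vqjv,xeqq,fnk] add [xgps,zdo] -> 12 lines: znhby qhdy hrjc fcqcy hyhb urxup xgps zdo svpc xkxji uhks dayz
Hunk 2: at line 1 remove [hrjc,fcqcy,hyhb] add [jypz,hyzcy] -> 11 lines: znhby qhdy jypz hyzcy urxup xgps zdo svpc xkxji uhks dayz
Hunk 3: at line 5 remove [xgps,zdo] add [mwby] -> 10 lines: znhby qhdy jypz hyzcy urxup mwby svpc xkxji uhks dayz
Hunk 4: at line 4 remove [urxup,mwby,svpc] add [xswf,jsw] -> 9 lines: znhby qhdy jypz hyzcy xswf jsw xkxji uhks dayz
Hunk 5: at line 1 remove [qhdy,jypz,hyzcy] add [ceah] -> 7 lines: znhby ceah xswf jsw xkxji uhks dayz
Final line 2: ceah

Answer: ceah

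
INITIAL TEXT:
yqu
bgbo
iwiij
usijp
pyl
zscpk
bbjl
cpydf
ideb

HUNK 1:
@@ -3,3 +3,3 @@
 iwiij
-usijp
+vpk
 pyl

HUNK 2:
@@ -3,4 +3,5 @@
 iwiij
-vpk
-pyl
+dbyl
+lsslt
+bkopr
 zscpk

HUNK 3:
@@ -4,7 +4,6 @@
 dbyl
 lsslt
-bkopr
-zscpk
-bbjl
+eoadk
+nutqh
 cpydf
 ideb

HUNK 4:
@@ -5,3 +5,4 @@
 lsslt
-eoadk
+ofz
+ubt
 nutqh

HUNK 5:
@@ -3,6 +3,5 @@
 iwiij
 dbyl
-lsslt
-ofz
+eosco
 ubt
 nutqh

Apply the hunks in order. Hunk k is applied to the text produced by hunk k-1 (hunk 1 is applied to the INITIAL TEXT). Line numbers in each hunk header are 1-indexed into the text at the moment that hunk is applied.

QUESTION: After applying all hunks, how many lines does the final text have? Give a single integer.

Answer: 9

Derivation:
Hunk 1: at line 3 remove [usijp] add [vpk] -> 9 lines: yqu bgbo iwiij vpk pyl zscpk bbjl cpydf ideb
Hunk 2: at line 3 remove [vpk,pyl] add [dbyl,lsslt,bkopr] -> 10 lines: yqu bgbo iwiij dbyl lsslt bkopr zscpk bbjl cpydf ideb
Hunk 3: at line 4 remove [bkopr,zscpk,bbjl] add [eoadk,nutqh] -> 9 lines: yqu bgbo iwiij dbyl lsslt eoadk nutqh cpydf ideb
Hunk 4: at line 5 remove [eoadk] add [ofz,ubt] -> 10 lines: yqu bgbo iwiij dbyl lsslt ofz ubt nutqh cpydf ideb
Hunk 5: at line 3 remove [lsslt,ofz] add [eosco] -> 9 lines: yqu bgbo iwiij dbyl eosco ubt nutqh cpydf ideb
Final line count: 9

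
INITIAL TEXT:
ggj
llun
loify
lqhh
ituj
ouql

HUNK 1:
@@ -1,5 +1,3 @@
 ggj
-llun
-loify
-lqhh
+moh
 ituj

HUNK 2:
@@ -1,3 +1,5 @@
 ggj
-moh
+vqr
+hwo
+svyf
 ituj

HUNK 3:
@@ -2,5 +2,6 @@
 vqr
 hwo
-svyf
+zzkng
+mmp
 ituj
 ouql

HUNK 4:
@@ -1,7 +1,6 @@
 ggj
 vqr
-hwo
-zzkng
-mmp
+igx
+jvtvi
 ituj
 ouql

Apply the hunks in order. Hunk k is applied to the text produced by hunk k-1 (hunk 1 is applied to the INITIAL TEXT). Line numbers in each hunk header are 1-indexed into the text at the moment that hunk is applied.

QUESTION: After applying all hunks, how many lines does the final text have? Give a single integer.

Hunk 1: at line 1 remove [llun,loify,lqhh] add [moh] -> 4 lines: ggj moh ituj ouql
Hunk 2: at line 1 remove [moh] add [vqr,hwo,svyf] -> 6 lines: ggj vqr hwo svyf ituj ouql
Hunk 3: at line 2 remove [svyf] add [zzkng,mmp] -> 7 lines: ggj vqr hwo zzkng mmp ituj ouql
Hunk 4: at line 1 remove [hwo,zzkng,mmp] add [igx,jvtvi] -> 6 lines: ggj vqr igx jvtvi ituj ouql
Final line count: 6

Answer: 6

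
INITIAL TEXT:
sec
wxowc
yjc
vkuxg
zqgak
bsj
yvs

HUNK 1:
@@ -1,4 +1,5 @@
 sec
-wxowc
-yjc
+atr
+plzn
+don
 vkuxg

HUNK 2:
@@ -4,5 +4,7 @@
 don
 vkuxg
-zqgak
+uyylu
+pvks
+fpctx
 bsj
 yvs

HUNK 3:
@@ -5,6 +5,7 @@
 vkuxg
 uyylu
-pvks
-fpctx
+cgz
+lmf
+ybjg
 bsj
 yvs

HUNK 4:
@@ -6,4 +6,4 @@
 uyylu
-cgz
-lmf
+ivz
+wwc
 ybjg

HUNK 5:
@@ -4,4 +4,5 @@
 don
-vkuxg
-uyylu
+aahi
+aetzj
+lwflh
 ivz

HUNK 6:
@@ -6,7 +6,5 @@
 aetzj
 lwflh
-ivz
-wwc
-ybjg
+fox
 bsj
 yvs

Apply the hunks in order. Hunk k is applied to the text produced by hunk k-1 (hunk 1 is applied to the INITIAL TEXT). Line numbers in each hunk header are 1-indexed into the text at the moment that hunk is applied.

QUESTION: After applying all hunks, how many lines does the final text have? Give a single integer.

Hunk 1: at line 1 remove [wxowc,yjc] add [atr,plzn,don] -> 8 lines: sec atr plzn don vkuxg zqgak bsj yvs
Hunk 2: at line 4 remove [zqgak] add [uyylu,pvks,fpctx] -> 10 lines: sec atr plzn don vkuxg uyylu pvks fpctx bsj yvs
Hunk 3: at line 5 remove [pvks,fpctx] add [cgz,lmf,ybjg] -> 11 lines: sec atr plzn don vkuxg uyylu cgz lmf ybjg bsj yvs
Hunk 4: at line 6 remove [cgz,lmf] add [ivz,wwc] -> 11 lines: sec atr plzn don vkuxg uyylu ivz wwc ybjg bsj yvs
Hunk 5: at line 4 remove [vkuxg,uyylu] add [aahi,aetzj,lwflh] -> 12 lines: sec atr plzn don aahi aetzj lwflh ivz wwc ybjg bsj yvs
Hunk 6: at line 6 remove [ivz,wwc,ybjg] add [fox] -> 10 lines: sec atr plzn don aahi aetzj lwflh fox bsj yvs
Final line count: 10

Answer: 10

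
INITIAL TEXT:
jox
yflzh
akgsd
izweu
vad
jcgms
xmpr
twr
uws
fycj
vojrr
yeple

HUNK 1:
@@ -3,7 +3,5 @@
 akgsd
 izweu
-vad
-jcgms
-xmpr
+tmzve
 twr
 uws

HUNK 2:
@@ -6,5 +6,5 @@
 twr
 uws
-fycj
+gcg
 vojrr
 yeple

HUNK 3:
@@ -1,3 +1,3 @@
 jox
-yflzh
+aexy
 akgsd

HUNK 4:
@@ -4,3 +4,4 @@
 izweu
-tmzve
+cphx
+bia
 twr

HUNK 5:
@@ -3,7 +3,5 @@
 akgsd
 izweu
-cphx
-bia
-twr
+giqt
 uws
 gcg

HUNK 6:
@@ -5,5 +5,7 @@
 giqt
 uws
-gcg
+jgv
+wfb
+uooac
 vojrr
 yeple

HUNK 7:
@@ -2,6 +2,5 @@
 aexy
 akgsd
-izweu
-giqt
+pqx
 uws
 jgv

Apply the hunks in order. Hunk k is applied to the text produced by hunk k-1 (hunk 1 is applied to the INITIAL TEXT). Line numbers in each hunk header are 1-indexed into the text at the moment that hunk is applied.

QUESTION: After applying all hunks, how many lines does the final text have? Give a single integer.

Hunk 1: at line 3 remove [vad,jcgms,xmpr] add [tmzve] -> 10 lines: jox yflzh akgsd izweu tmzve twr uws fycj vojrr yeple
Hunk 2: at line 6 remove [fycj] add [gcg] -> 10 lines: jox yflzh akgsd izweu tmzve twr uws gcg vojrr yeple
Hunk 3: at line 1 remove [yflzh] add [aexy] -> 10 lines: jox aexy akgsd izweu tmzve twr uws gcg vojrr yeple
Hunk 4: at line 4 remove [tmzve] add [cphx,bia] -> 11 lines: jox aexy akgsd izweu cphx bia twr uws gcg vojrr yeple
Hunk 5: at line 3 remove [cphx,bia,twr] add [giqt] -> 9 lines: jox aexy akgsd izweu giqt uws gcg vojrr yeple
Hunk 6: at line 5 remove [gcg] add [jgv,wfb,uooac] -> 11 lines: jox aexy akgsd izweu giqt uws jgv wfb uooac vojrr yeple
Hunk 7: at line 2 remove [izweu,giqt] add [pqx] -> 10 lines: jox aexy akgsd pqx uws jgv wfb uooac vojrr yeple
Final line count: 10

Answer: 10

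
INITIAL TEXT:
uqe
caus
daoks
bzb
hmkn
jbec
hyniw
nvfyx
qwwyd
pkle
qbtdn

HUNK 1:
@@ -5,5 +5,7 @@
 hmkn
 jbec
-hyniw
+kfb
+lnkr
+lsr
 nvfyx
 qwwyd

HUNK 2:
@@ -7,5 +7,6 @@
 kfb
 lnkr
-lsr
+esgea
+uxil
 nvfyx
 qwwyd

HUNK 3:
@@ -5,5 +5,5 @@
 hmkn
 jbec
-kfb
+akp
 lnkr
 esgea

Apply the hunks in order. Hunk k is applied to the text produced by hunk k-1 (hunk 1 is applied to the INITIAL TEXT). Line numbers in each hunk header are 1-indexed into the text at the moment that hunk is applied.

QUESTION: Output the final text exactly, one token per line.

Hunk 1: at line 5 remove [hyniw] add [kfb,lnkr,lsr] -> 13 lines: uqe caus daoks bzb hmkn jbec kfb lnkr lsr nvfyx qwwyd pkle qbtdn
Hunk 2: at line 7 remove [lsr] add [esgea,uxil] -> 14 lines: uqe caus daoks bzb hmkn jbec kfb lnkr esgea uxil nvfyx qwwyd pkle qbtdn
Hunk 3: at line 5 remove [kfb] add [akp] -> 14 lines: uqe caus daoks bzb hmkn jbec akp lnkr esgea uxil nvfyx qwwyd pkle qbtdn

Answer: uqe
caus
daoks
bzb
hmkn
jbec
akp
lnkr
esgea
uxil
nvfyx
qwwyd
pkle
qbtdn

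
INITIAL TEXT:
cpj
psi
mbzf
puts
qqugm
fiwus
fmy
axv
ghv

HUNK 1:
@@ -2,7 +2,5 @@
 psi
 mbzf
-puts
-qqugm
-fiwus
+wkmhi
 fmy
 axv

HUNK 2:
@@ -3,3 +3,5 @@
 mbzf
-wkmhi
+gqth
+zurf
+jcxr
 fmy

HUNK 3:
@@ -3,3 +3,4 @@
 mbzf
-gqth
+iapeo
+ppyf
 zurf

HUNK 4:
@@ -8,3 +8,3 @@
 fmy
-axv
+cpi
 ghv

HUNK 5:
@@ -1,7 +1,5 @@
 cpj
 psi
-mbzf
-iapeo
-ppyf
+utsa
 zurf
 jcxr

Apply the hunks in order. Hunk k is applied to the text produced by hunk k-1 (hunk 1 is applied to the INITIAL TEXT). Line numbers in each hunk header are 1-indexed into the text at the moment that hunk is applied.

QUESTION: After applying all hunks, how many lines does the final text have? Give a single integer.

Answer: 8

Derivation:
Hunk 1: at line 2 remove [puts,qqugm,fiwus] add [wkmhi] -> 7 lines: cpj psi mbzf wkmhi fmy axv ghv
Hunk 2: at line 3 remove [wkmhi] add [gqth,zurf,jcxr] -> 9 lines: cpj psi mbzf gqth zurf jcxr fmy axv ghv
Hunk 3: at line 3 remove [gqth] add [iapeo,ppyf] -> 10 lines: cpj psi mbzf iapeo ppyf zurf jcxr fmy axv ghv
Hunk 4: at line 8 remove [axv] add [cpi] -> 10 lines: cpj psi mbzf iapeo ppyf zurf jcxr fmy cpi ghv
Hunk 5: at line 1 remove [mbzf,iapeo,ppyf] add [utsa] -> 8 lines: cpj psi utsa zurf jcxr fmy cpi ghv
Final line count: 8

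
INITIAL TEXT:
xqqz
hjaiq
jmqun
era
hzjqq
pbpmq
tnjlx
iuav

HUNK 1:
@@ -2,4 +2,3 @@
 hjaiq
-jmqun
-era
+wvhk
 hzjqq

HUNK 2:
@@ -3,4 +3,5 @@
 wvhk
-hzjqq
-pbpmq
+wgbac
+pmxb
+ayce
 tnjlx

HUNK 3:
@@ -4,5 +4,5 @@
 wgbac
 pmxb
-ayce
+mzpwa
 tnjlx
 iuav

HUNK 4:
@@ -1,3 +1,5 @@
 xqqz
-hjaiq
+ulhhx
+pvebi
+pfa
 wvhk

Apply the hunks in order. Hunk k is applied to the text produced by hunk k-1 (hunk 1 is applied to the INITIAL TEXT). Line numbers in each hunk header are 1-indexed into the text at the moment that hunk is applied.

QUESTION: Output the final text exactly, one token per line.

Answer: xqqz
ulhhx
pvebi
pfa
wvhk
wgbac
pmxb
mzpwa
tnjlx
iuav

Derivation:
Hunk 1: at line 2 remove [jmqun,era] add [wvhk] -> 7 lines: xqqz hjaiq wvhk hzjqq pbpmq tnjlx iuav
Hunk 2: at line 3 remove [hzjqq,pbpmq] add [wgbac,pmxb,ayce] -> 8 lines: xqqz hjaiq wvhk wgbac pmxb ayce tnjlx iuav
Hunk 3: at line 4 remove [ayce] add [mzpwa] -> 8 lines: xqqz hjaiq wvhk wgbac pmxb mzpwa tnjlx iuav
Hunk 4: at line 1 remove [hjaiq] add [ulhhx,pvebi,pfa] -> 10 lines: xqqz ulhhx pvebi pfa wvhk wgbac pmxb mzpwa tnjlx iuav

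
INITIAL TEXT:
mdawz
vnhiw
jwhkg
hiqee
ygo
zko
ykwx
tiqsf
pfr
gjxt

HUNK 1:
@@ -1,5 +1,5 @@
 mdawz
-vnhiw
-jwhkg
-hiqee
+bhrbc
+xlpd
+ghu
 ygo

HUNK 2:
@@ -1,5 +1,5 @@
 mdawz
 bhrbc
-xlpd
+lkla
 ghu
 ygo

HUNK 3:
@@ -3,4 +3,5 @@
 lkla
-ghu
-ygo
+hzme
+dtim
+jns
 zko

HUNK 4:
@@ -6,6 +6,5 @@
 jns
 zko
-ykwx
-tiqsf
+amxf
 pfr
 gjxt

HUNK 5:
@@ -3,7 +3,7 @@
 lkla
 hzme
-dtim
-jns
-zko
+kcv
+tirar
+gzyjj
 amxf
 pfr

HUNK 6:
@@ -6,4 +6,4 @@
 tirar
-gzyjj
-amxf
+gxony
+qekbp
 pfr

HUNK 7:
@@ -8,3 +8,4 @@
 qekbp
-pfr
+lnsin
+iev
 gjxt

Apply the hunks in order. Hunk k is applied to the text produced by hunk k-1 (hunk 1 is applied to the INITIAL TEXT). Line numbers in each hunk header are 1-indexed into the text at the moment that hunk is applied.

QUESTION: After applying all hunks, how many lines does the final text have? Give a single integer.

Hunk 1: at line 1 remove [vnhiw,jwhkg,hiqee] add [bhrbc,xlpd,ghu] -> 10 lines: mdawz bhrbc xlpd ghu ygo zko ykwx tiqsf pfr gjxt
Hunk 2: at line 1 remove [xlpd] add [lkla] -> 10 lines: mdawz bhrbc lkla ghu ygo zko ykwx tiqsf pfr gjxt
Hunk 3: at line 3 remove [ghu,ygo] add [hzme,dtim,jns] -> 11 lines: mdawz bhrbc lkla hzme dtim jns zko ykwx tiqsf pfr gjxt
Hunk 4: at line 6 remove [ykwx,tiqsf] add [amxf] -> 10 lines: mdawz bhrbc lkla hzme dtim jns zko amxf pfr gjxt
Hunk 5: at line 3 remove [dtim,jns,zko] add [kcv,tirar,gzyjj] -> 10 lines: mdawz bhrbc lkla hzme kcv tirar gzyjj amxf pfr gjxt
Hunk 6: at line 6 remove [gzyjj,amxf] add [gxony,qekbp] -> 10 lines: mdawz bhrbc lkla hzme kcv tirar gxony qekbp pfr gjxt
Hunk 7: at line 8 remove [pfr] add [lnsin,iev] -> 11 lines: mdawz bhrbc lkla hzme kcv tirar gxony qekbp lnsin iev gjxt
Final line count: 11

Answer: 11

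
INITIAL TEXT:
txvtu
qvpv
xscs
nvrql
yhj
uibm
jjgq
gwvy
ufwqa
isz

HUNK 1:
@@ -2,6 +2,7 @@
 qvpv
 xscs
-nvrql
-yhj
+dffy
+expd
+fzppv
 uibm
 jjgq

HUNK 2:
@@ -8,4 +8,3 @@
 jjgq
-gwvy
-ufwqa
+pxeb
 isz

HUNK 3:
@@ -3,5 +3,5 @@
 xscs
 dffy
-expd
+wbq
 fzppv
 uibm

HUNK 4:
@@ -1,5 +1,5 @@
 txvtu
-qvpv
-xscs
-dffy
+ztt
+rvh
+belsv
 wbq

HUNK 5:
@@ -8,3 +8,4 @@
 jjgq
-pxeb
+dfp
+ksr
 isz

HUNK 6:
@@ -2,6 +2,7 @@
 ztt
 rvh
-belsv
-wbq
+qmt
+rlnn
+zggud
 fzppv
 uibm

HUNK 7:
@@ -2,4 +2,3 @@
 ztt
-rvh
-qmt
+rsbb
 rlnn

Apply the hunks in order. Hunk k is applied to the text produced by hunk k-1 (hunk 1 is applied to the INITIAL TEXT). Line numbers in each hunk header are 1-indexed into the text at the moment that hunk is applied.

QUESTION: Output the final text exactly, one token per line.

Hunk 1: at line 2 remove [nvrql,yhj] add [dffy,expd,fzppv] -> 11 lines: txvtu qvpv xscs dffy expd fzppv uibm jjgq gwvy ufwqa isz
Hunk 2: at line 8 remove [gwvy,ufwqa] add [pxeb] -> 10 lines: txvtu qvpv xscs dffy expd fzppv uibm jjgq pxeb isz
Hunk 3: at line 3 remove [expd] add [wbq] -> 10 lines: txvtu qvpv xscs dffy wbq fzppv uibm jjgq pxeb isz
Hunk 4: at line 1 remove [qvpv,xscs,dffy] add [ztt,rvh,belsv] -> 10 lines: txvtu ztt rvh belsv wbq fzppv uibm jjgq pxeb isz
Hunk 5: at line 8 remove [pxeb] add [dfp,ksr] -> 11 lines: txvtu ztt rvh belsv wbq fzppv uibm jjgq dfp ksr isz
Hunk 6: at line 2 remove [belsv,wbq] add [qmt,rlnn,zggud] -> 12 lines: txvtu ztt rvh qmt rlnn zggud fzppv uibm jjgq dfp ksr isz
Hunk 7: at line 2 remove [rvh,qmt] add [rsbb] -> 11 lines: txvtu ztt rsbb rlnn zggud fzppv uibm jjgq dfp ksr isz

Answer: txvtu
ztt
rsbb
rlnn
zggud
fzppv
uibm
jjgq
dfp
ksr
isz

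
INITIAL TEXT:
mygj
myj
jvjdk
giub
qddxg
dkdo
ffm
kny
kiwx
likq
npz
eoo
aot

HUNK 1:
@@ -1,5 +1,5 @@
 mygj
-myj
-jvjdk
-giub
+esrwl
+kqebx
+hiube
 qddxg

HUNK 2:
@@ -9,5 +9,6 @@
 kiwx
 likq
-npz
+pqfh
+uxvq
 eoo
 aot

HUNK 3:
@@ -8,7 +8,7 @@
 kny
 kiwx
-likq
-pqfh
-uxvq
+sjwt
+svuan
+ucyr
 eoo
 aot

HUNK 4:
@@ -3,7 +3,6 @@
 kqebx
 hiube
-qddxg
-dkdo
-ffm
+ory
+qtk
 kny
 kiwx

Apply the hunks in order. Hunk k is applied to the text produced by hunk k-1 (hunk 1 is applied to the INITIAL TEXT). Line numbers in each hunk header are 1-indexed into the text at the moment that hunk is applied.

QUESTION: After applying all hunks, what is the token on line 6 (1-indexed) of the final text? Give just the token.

Answer: qtk

Derivation:
Hunk 1: at line 1 remove [myj,jvjdk,giub] add [esrwl,kqebx,hiube] -> 13 lines: mygj esrwl kqebx hiube qddxg dkdo ffm kny kiwx likq npz eoo aot
Hunk 2: at line 9 remove [npz] add [pqfh,uxvq] -> 14 lines: mygj esrwl kqebx hiube qddxg dkdo ffm kny kiwx likq pqfh uxvq eoo aot
Hunk 3: at line 8 remove [likq,pqfh,uxvq] add [sjwt,svuan,ucyr] -> 14 lines: mygj esrwl kqebx hiube qddxg dkdo ffm kny kiwx sjwt svuan ucyr eoo aot
Hunk 4: at line 3 remove [qddxg,dkdo,ffm] add [ory,qtk] -> 13 lines: mygj esrwl kqebx hiube ory qtk kny kiwx sjwt svuan ucyr eoo aot
Final line 6: qtk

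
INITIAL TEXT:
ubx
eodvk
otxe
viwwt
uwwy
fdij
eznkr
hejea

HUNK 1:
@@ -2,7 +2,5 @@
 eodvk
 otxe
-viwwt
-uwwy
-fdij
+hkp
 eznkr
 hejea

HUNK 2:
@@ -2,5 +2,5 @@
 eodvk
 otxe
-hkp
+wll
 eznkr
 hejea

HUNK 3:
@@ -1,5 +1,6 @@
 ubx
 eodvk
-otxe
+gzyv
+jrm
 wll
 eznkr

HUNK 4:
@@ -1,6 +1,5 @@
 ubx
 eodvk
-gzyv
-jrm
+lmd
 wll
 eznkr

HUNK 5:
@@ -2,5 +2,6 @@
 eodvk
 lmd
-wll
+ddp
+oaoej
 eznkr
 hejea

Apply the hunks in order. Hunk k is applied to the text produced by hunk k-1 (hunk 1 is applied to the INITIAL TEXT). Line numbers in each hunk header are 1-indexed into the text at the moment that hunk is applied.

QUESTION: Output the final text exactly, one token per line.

Hunk 1: at line 2 remove [viwwt,uwwy,fdij] add [hkp] -> 6 lines: ubx eodvk otxe hkp eznkr hejea
Hunk 2: at line 2 remove [hkp] add [wll] -> 6 lines: ubx eodvk otxe wll eznkr hejea
Hunk 3: at line 1 remove [otxe] add [gzyv,jrm] -> 7 lines: ubx eodvk gzyv jrm wll eznkr hejea
Hunk 4: at line 1 remove [gzyv,jrm] add [lmd] -> 6 lines: ubx eodvk lmd wll eznkr hejea
Hunk 5: at line 2 remove [wll] add [ddp,oaoej] -> 7 lines: ubx eodvk lmd ddp oaoej eznkr hejea

Answer: ubx
eodvk
lmd
ddp
oaoej
eznkr
hejea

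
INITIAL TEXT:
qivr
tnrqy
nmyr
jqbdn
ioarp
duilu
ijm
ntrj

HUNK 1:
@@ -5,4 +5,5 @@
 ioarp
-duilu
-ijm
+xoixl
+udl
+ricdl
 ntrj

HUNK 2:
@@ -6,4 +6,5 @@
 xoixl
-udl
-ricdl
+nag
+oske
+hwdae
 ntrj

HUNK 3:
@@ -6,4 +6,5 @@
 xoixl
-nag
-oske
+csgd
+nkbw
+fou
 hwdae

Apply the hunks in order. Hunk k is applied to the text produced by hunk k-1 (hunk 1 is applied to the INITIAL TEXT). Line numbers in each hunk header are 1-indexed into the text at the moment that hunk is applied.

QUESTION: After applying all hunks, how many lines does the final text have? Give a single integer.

Hunk 1: at line 5 remove [duilu,ijm] add [xoixl,udl,ricdl] -> 9 lines: qivr tnrqy nmyr jqbdn ioarp xoixl udl ricdl ntrj
Hunk 2: at line 6 remove [udl,ricdl] add [nag,oske,hwdae] -> 10 lines: qivr tnrqy nmyr jqbdn ioarp xoixl nag oske hwdae ntrj
Hunk 3: at line 6 remove [nag,oske] add [csgd,nkbw,fou] -> 11 lines: qivr tnrqy nmyr jqbdn ioarp xoixl csgd nkbw fou hwdae ntrj
Final line count: 11

Answer: 11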